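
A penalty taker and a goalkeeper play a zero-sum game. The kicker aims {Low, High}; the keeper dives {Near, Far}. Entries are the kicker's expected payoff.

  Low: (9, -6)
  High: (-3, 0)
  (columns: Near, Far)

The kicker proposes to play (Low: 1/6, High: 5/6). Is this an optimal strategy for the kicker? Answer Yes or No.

Yes

Against Near this mix gives (1/6)·9 + (5/6)·(-3) = -1.
Against Far this mix gives (1/6)·(-6) + (5/6)·0 = -1.
All of the keeper's active replies (Near, Far) yield -1, and no column does worse for the kicker. The mix makes the keeper indifferent and guarantees -1, so it is optimal.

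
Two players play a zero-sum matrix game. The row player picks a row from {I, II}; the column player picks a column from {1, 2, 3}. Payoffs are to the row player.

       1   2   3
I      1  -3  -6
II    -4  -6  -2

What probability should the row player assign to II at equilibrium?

3/7

Row minima: I → -6, II → -6; maximin = -6.
Column maxima: 1 → 1, 2 → -3, 3 → -2; minimax = -3.
-6 ≠ -3, so there is no saddle point; optimal play is mixed.
1 is strictly dominated by 2 (it gives the row player strictly more in every row), so the column player never plays it.
On the remaining 2×2 (I, II vs 2, 3):
Let the row player play I with probability p. Expected payoff against 2: (-3)p + (-6)(1−p) = 3p − 6; against 3: (-6)p + (-2)(1−p) = −4p − 2.
Setting these equal: 3p − 6 = −4p − 2 ⇒ 7p = 4 ⇒ p = 4/7, and the value is (3)·(4/7) − 6 = -30/7.
For the column player: with q = P(2), equating I's and II's payoffs gives 3q − 6 = −4q − 2 ⇒ q = 4/7.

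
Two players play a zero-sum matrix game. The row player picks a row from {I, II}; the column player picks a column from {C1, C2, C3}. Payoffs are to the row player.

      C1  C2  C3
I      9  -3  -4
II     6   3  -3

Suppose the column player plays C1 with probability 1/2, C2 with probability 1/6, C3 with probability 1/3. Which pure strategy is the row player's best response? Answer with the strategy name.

Expected payoff of I: (1/2)·9 + (1/6)·(-3) + (1/3)·(-4) = 8/3.
Expected payoff of II: (1/2)·6 + (1/6)·3 + (1/3)·(-3) = 5/2.
The largest is 8/3, so the row player's best response is I.

I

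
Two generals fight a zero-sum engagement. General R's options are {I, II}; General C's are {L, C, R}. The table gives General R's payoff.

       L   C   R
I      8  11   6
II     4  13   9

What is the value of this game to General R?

Row minima: I → 6, II → 4; maximin = 6.
Column maxima: L → 8, C → 13, R → 9; minimax = 8.
6 ≠ 8, so there is no saddle point; optimal play is mixed.
C is strictly dominated by L (it gives General R strictly more in every row), so General C never plays it.
On the remaining 2×2 (I, II vs L, R):
Let General R play I with probability p. Expected payoff against L: 8p + 4(1−p) = 4p + 4; against R: 6p + 9(1−p) = −3p + 9.
Setting these equal: 4p + 4 = −3p + 9 ⇒ 7p = 5 ⇒ p = 5/7, and the value is (4)·(5/7) + 4 = 48/7.
For General C: with q = P(L), equating I's and II's payoffs gives 2q + 6 = −5q + 9 ⇒ q = 3/7.

48/7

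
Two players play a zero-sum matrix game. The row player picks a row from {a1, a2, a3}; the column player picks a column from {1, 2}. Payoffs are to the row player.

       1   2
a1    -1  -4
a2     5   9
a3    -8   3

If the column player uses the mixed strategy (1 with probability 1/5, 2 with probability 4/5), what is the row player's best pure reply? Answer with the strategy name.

a2

Expected payoff of a1: (1/5)·(-1) + (4/5)·(-4) = -17/5.
Expected payoff of a2: (1/5)·5 + (4/5)·9 = 41/5.
Expected payoff of a3: (1/5)·(-8) + (4/5)·3 = 4/5.
The largest is 41/5, so the row player's best response is a2.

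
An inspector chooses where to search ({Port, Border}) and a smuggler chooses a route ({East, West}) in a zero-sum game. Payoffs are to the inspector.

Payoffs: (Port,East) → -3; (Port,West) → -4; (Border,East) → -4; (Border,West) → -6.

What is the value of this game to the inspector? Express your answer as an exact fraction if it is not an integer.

-4

Row minima: Port → -4, Border → -6; maximin = -4.
Column maxima: East → -3, West → -4; minimax = -4.
Since maximin = minimax = -4, there is a saddle point and the value is -4.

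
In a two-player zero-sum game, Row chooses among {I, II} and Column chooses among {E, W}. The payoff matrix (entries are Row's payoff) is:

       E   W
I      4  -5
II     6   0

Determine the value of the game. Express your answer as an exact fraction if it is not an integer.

0

Row minima: I → -5, II → 0; maximin = 0.
Column maxima: E → 6, W → 0; minimax = 0.
Since maximin = minimax = 0, there is a saddle point and the value is 0.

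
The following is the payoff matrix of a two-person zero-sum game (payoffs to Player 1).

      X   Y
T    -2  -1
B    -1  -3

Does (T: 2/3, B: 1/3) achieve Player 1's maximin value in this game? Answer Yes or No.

Against X this mix gives (2/3)·(-2) + (1/3)·(-1) = -5/3.
Against Y this mix gives (2/3)·(-1) + (1/3)·(-3) = -5/3.
All of Player 2's active replies (X, Y) yield -5/3, and no column does worse for Player 1. The mix makes Player 2 indifferent and guarantees -5/3, so it is optimal.

Yes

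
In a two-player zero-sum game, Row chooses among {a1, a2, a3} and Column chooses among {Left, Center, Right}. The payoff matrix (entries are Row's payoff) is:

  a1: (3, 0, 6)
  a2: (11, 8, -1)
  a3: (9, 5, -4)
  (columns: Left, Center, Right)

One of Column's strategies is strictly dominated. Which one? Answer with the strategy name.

Left

Center holds Row's payoff strictly below Left in every row: 0 < 3, 8 < 11, 5 < 9.
So Left is strictly dominated for Column.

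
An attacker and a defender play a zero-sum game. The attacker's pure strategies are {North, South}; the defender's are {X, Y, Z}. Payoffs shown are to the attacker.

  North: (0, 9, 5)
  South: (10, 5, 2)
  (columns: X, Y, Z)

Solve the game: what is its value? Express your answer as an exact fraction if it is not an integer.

50/13

Row minima: North → 0, South → 2; maximin = 2.
Column maxima: X → 10, Y → 9, Z → 5; minimax = 5.
2 ≠ 5, so there is no saddle point; optimal play is mixed.
Y is strictly dominated by Z (it gives the attacker strictly more in every row), so the defender never plays it.
On the remaining 2×2 (North, South vs X, Z):
Let the attacker play North with probability p. Expected payoff against X: 0p + 10(1−p) = −10p + 10; against Z: 5p + 2(1−p) = 3p + 2.
Setting these equal: −10p + 10 = 3p + 2 ⇒ −13p = -8 ⇒ p = 8/13, and the value is (-10)·(8/13) + 10 = 50/13.
For the defender: with q = P(X), equating North's and South's payoffs gives −5q + 5 = 8q + 2 ⇒ q = 3/13.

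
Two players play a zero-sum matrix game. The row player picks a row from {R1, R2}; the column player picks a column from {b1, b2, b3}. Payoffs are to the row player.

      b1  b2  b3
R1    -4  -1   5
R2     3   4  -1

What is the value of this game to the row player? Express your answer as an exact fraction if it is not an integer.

Row minima: R1 → -4, R2 → -1; maximin = -1.
Column maxima: b1 → 3, b2 → 4, b3 → 5; minimax = 3.
-1 ≠ 3, so there is no saddle point; optimal play is mixed.
b2 is strictly dominated by b1 (it gives the row player strictly more in every row), so the column player never plays it.
On the remaining 2×2 (R1, R2 vs b1, b3):
Let the row player play R1 with probability p. Expected payoff against b1: (-4)p + 3(1−p) = −7p + 3; against b3: 5p + (-1)(1−p) = 6p − 1.
Setting these equal: −7p + 3 = 6p − 1 ⇒ −13p = -4 ⇒ p = 4/13, and the value is (-7)·(4/13) + 3 = 11/13.
For the column player: with q = P(b1), equating R1's and R2's payoffs gives −9q + 5 = 4q − 1 ⇒ q = 6/13.

11/13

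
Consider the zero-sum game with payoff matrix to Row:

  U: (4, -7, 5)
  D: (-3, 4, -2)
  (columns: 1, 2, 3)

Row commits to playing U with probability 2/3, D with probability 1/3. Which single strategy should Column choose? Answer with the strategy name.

2

If Column plays 1, Row's expected payoff is (2/3)·4 + (1/3)·(-3) = 5/3.
If Column plays 2, Row's expected payoff is (2/3)·(-7) + (1/3)·4 = -10/3.
If Column plays 3, Row's expected payoff is (2/3)·5 + (1/3)·(-2) = 8/3.
Column minimizes Row's payoff; the smallest is -10/3, so the best response is 2.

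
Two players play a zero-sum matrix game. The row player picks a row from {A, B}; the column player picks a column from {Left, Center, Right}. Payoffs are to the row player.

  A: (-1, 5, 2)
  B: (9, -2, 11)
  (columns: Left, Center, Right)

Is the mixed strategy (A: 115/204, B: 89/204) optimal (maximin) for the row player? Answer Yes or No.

Against Left this mix gives (115/204)·(-1) + (89/204)·9 = 343/102.
Against Center this mix gives (115/204)·5 + (89/204)·(-2) = 397/204.
Against Right this mix gives (115/204)·2 + (89/204)·11 = 403/68.
The column player will play Center, holding the row player to 397/204. Shifting weight toward the row that does better against Center would raise this floor (the equalizing mix achieves 43/17 against both Center and Left), so the proposed strategy is not optimal.

No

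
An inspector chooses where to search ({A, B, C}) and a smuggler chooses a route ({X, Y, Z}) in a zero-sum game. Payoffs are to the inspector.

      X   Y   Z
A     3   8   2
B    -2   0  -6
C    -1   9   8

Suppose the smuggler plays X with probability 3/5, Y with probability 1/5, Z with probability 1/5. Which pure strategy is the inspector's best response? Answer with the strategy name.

A

Expected payoff of A: (3/5)·3 + (1/5)·8 + (1/5)·2 = 19/5.
Expected payoff of B: (3/5)·(-2) + (1/5)·0 + (1/5)·(-6) = -12/5.
Expected payoff of C: (3/5)·(-1) + (1/5)·9 + (1/5)·8 = 14/5.
The largest is 19/5, so the inspector's best response is A.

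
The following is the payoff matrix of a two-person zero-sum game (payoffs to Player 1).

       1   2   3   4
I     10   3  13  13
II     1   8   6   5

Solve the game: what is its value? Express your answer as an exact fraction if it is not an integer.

11/2

Row minima: I → 3, II → 1; maximin = 3.
Column maxima: 1 → 10, 2 → 8, 3 → 13, 4 → 13; minimax = 8.
3 ≠ 8, so there is no saddle point; optimal play is mixed.
3 is strictly dominated by 1 (it gives Player 1 strictly more in every row), so Player 2 never plays it.
4 is strictly dominated by 1 (it gives Player 1 strictly more in every row), so Player 2 never plays it.
On the remaining 2×2 (I, II vs 1, 2):
Let Player 1 play I with probability p. Expected payoff against 1: 10p + 1(1−p) = 9p + 1; against 2: 3p + 8(1−p) = −5p + 8.
Setting these equal: 9p + 1 = −5p + 8 ⇒ 14p = 7 ⇒ p = 1/2, and the value is (9)·(1/2) + 1 = 11/2.
For Player 2: with q = P(1), equating I's and II's payoffs gives 7q + 3 = −7q + 8 ⇒ q = 5/14.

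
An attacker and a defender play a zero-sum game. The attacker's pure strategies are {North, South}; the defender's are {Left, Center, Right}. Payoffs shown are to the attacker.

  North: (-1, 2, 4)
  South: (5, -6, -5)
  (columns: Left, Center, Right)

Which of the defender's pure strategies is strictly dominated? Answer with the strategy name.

Center holds the attacker's payoff strictly below Right in every row: 2 < 4, -6 < -5.
So Right is strictly dominated for the defender.

Right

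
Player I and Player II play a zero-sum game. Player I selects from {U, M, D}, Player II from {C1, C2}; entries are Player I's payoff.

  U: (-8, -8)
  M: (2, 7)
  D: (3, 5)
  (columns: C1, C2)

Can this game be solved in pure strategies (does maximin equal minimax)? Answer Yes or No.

Row minima: U → -8, M → 2, D → 3; maximin = 3.
Column maxima: C1 → 3, C2 → 7; minimax = 3.
maximin = minimax = 3, so a saddle point exists.

Yes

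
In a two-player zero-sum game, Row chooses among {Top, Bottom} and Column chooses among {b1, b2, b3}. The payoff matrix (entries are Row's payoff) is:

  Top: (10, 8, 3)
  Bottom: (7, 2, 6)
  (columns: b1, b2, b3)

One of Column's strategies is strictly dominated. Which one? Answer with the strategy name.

b1

b2 holds Row's payoff strictly below b1 in every row: 8 < 10, 2 < 7.
So b1 is strictly dominated for Column.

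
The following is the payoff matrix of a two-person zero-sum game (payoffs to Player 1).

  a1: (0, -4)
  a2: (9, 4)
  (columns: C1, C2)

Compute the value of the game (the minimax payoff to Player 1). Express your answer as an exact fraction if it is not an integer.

4

Row minima: a1 → -4, a2 → 4; maximin = 4.
Column maxima: C1 → 9, C2 → 4; minimax = 4.
Since maximin = minimax = 4, there is a saddle point and the value is 4.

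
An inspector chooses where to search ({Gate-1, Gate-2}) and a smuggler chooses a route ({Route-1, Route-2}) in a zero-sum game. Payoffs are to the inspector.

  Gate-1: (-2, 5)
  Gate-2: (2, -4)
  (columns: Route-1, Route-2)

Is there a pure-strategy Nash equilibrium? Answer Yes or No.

No

Row minima: Gate-1 → -2, Gate-2 → -4; maximin = -2.
Column maxima: Route-1 → 2, Route-2 → 5; minimax = 2.
-2 ≠ 2, so no pure-strategy equilibrium exists.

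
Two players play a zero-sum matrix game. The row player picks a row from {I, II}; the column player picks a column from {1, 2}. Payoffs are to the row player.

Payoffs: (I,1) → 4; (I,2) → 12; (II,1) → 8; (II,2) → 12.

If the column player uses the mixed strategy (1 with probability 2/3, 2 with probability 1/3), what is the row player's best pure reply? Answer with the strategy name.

Expected payoff of I: (2/3)·4 + (1/3)·12 = 20/3.
Expected payoff of II: (2/3)·8 + (1/3)·12 = 28/3.
The largest is 28/3, so the row player's best response is II.

II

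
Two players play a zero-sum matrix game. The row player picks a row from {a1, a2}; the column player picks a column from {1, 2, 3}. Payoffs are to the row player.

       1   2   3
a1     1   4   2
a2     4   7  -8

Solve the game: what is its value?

Row minima: a1 → 1, a2 → -8; maximin = 1.
Column maxima: 1 → 4, 2 → 7, 3 → 2; minimax = 2.
1 ≠ 2, so there is no saddle point; optimal play is mixed.
2 is strictly dominated by 1 (it gives the row player strictly more in every row), so the column player never plays it.
On the remaining 2×2 (a1, a2 vs 1, 3):
Let the row player play a1 with probability p. Expected payoff against 1: 1p + 4(1−p) = −3p + 4; against 3: 2p + (-8)(1−p) = 10p − 8.
Setting these equal: −3p + 4 = 10p − 8 ⇒ −13p = -12 ⇒ p = 12/13, and the value is (-3)·(12/13) + 4 = 16/13.
For the column player: with q = P(1), equating a1's and a2's payoffs gives −q + 2 = 12q − 8 ⇒ q = 10/13.

16/13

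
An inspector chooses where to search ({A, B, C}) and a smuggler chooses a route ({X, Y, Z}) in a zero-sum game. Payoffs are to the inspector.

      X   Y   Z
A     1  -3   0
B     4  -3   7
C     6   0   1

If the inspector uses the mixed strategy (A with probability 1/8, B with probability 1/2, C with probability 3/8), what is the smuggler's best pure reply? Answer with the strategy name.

If the smuggler plays X, the inspector's expected payoff is (1/8)·1 + (1/2)·4 + (3/8)·6 = 35/8.
If the smuggler plays Y, the inspector's expected payoff is (1/8)·(-3) + (1/2)·(-3) + (3/8)·0 = -15/8.
If the smuggler plays Z, the inspector's expected payoff is (1/8)·0 + (1/2)·7 + (3/8)·1 = 31/8.
The smuggler minimizes the inspector's payoff; the smallest is -15/8, so the best response is Y.

Y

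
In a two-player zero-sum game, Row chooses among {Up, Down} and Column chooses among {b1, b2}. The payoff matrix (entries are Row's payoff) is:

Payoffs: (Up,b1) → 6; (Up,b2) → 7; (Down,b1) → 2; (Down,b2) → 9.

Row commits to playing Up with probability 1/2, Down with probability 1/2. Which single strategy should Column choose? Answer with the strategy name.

If Column plays b1, Row's expected payoff is (1/2)·6 + (1/2)·2 = 4.
If Column plays b2, Row's expected payoff is (1/2)·7 + (1/2)·9 = 8.
Column minimizes Row's payoff; the smallest is 4, so the best response is b1.

b1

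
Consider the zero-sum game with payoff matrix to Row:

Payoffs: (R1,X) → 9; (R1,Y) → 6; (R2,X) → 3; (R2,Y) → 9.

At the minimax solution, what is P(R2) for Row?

1/3

Row minima: R1 → 6, R2 → 3; maximin = 6.
Column maxima: X → 9, Y → 9; minimax = 9.
6 ≠ 9, so there is no saddle point; optimal play is mixed.
Let Row play R1 with probability p. Expected payoff against X: 9p + 3(1−p) = 6p + 3; against Y: 6p + 9(1−p) = −3p + 9.
Setting these equal: 6p + 3 = −3p + 9 ⇒ 9p = 6 ⇒ p = 2/3, and the value is (6)·(2/3) + 3 = 7.
For Column: with q = P(X), equating R1's and R2's payoffs gives 3q + 6 = −6q + 9 ⇒ q = 1/3.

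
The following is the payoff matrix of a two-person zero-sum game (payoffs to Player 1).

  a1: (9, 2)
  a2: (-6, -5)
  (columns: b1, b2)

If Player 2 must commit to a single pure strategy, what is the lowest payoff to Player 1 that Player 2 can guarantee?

2

Column maxima: b1 → 9, b2 → 2.
The smallest of these is 2.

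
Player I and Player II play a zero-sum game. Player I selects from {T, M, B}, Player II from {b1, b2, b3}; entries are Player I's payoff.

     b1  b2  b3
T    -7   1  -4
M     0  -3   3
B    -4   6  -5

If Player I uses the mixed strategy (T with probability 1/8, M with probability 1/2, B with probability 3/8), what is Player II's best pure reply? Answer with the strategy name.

b1

If Player II plays b1, Player I's expected payoff is (1/8)·(-7) + (1/2)·0 + (3/8)·(-4) = -19/8.
If Player II plays b2, Player I's expected payoff is (1/8)·1 + (1/2)·(-3) + (3/8)·6 = 7/8.
If Player II plays b3, Player I's expected payoff is (1/8)·(-4) + (1/2)·3 + (3/8)·(-5) = -7/8.
Player II minimizes Player I's payoff; the smallest is -19/8, so the best response is b1.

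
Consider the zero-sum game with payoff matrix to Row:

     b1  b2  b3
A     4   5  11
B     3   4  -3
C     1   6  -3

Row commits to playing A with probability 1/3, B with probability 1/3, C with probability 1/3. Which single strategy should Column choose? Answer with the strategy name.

b3

If Column plays b1, Row's expected payoff is (1/3)·4 + (1/3)·3 + (1/3)·1 = 8/3.
If Column plays b2, Row's expected payoff is (1/3)·5 + (1/3)·4 + (1/3)·6 = 5.
If Column plays b3, Row's expected payoff is (1/3)·11 + (1/3)·(-3) + (1/3)·(-3) = 5/3.
Column minimizes Row's payoff; the smallest is 5/3, so the best response is b3.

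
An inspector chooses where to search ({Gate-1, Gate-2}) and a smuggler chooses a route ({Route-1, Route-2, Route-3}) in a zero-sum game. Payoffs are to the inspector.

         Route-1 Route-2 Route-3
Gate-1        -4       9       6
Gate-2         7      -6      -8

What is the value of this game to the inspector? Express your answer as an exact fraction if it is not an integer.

Row minima: Gate-1 → -4, Gate-2 → -8; maximin = -4.
Column maxima: Route-1 → 7, Route-2 → 9, Route-3 → 6; minimax = 6.
-4 ≠ 6, so there is no saddle point; optimal play is mixed.
Route-2 is strictly dominated by Route-3 (it gives the inspector strictly more in every row), so the smuggler never plays it.
On the remaining 2×2 (Gate-1, Gate-2 vs Route-1, Route-3):
Let the inspector play Gate-1 with probability p. Expected payoff against Route-1: (-4)p + 7(1−p) = −11p + 7; against Route-3: 6p + (-8)(1−p) = 14p − 8.
Setting these equal: −11p + 7 = 14p − 8 ⇒ −25p = -15 ⇒ p = 3/5, and the value is (-11)·(3/5) + 7 = 2/5.
For the smuggler: with q = P(Route-1), equating Gate-1's and Gate-2's payoffs gives −10q + 6 = 15q − 8 ⇒ q = 14/25.

2/5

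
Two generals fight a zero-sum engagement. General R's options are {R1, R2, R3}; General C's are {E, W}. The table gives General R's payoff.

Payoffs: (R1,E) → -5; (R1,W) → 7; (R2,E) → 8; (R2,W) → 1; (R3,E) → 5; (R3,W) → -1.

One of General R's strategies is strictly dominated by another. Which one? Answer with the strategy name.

R3

R2 gives a strictly higher payoff than R3 against every column: 8 > 5, 1 > -1.
So R3 is strictly dominated and General R never plays it.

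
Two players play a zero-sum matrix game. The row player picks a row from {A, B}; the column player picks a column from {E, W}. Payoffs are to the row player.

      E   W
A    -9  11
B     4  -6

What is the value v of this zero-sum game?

Row minima: A → -9, B → -6; maximin = -6.
Column maxima: E → 4, W → 11; minimax = 4.
-6 ≠ 4, so there is no saddle point; optimal play is mixed.
Let the row player play A with probability p. Expected payoff against E: (-9)p + 4(1−p) = −13p + 4; against W: 11p + (-6)(1−p) = 17p − 6.
Setting these equal: −13p + 4 = 17p − 6 ⇒ −30p = -10 ⇒ p = 1/3, and the value is (-13)·(1/3) + 4 = -1/3.
For the column player: with q = P(E), equating A's and B's payoffs gives −20q + 11 = 10q − 6 ⇒ q = 17/30.

-1/3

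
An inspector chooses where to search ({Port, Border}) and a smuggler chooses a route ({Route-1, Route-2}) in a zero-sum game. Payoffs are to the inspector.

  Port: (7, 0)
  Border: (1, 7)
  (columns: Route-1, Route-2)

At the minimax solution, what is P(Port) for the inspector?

6/13

Row minima: Port → 0, Border → 1; maximin = 1.
Column maxima: Route-1 → 7, Route-2 → 7; minimax = 7.
1 ≠ 7, so there is no saddle point; optimal play is mixed.
Let the inspector play Port with probability p. Expected payoff against Route-1: 7p + 1(1−p) = 6p + 1; against Route-2: 0p + 7(1−p) = −7p + 7.
Setting these equal: 6p + 1 = −7p + 7 ⇒ 13p = 6 ⇒ p = 6/13, and the value is (6)·(6/13) + 1 = 49/13.
For the smuggler: with q = P(Route-1), equating Port's and Border's payoffs gives 7q = −6q + 7 ⇒ q = 7/13.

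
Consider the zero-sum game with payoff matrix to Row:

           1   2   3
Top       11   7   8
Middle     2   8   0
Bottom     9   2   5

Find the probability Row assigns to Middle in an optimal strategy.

Row minima: Top → 7, Middle → 0, Bottom → 2; maximin = 7.
Column maxima: 1 → 11, 2 → 8, 3 → 8; minimax = 8.
7 ≠ 8, so there is no saddle point; optimal play is mixed.
Bottom is strictly dominated by Top, so Row never plays it.
1 is strictly dominated by 3 (it gives Row strictly more in every row), so Column never plays it.
On the remaining 2×2 (Top, Middle vs 2, 3):
Let Row play Top with probability p. Expected payoff against 2: 7p + 8(1−p) = −p + 8; against 3: 8p + 0(1−p) = 8p.
Setting these equal: −p + 8 = 8p ⇒ −9p = -8 ⇒ p = 8/9, and the value is (-1)·(8/9) + 8 = 64/9.
For Column: with q = P(2), equating Top's and Middle's payoffs gives −q + 8 = 8q ⇒ q = 8/9.

1/9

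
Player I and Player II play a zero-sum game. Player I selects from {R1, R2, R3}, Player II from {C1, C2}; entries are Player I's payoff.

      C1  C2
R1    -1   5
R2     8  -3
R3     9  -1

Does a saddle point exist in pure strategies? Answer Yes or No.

Row minima: R1 → -1, R2 → -3, R3 → -1; maximin = -1.
Column maxima: C1 → 9, C2 → 5; minimax = 5.
-1 ≠ 5, so no pure-strategy equilibrium exists.

No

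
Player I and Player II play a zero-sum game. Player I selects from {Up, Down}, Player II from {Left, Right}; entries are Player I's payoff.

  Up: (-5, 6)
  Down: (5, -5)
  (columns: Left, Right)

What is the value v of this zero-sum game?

5/21

Row minima: Up → -5, Down → -5; maximin = -5.
Column maxima: Left → 5, Right → 6; minimax = 5.
-5 ≠ 5, so there is no saddle point; optimal play is mixed.
Let Player I play Up with probability p. Expected payoff against Left: (-5)p + 5(1−p) = −10p + 5; against Right: 6p + (-5)(1−p) = 11p − 5.
Setting these equal: −10p + 5 = 11p − 5 ⇒ −21p = -10 ⇒ p = 10/21, and the value is (-10)·(10/21) + 5 = 5/21.
For Player II: with q = P(Left), equating Up's and Down's payoffs gives −11q + 6 = 10q − 5 ⇒ q = 11/21.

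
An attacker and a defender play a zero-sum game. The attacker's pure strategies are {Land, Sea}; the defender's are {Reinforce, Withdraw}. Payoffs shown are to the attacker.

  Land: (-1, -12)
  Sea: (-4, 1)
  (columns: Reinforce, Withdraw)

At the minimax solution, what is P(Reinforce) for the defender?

Row minima: Land → -12, Sea → -4; maximin = -4.
Column maxima: Reinforce → -1, Withdraw → 1; minimax = -1.
-4 ≠ -1, so there is no saddle point; optimal play is mixed.
Let the attacker play Land with probability p. Expected payoff against Reinforce: (-1)p + (-4)(1−p) = 3p − 4; against Withdraw: (-12)p + 1(1−p) = −13p + 1.
Setting these equal: 3p − 4 = −13p + 1 ⇒ 16p = 5 ⇒ p = 5/16, and the value is (3)·(5/16) − 4 = -49/16.
For the defender: with q = P(Reinforce), equating Land's and Sea's payoffs gives 11q − 12 = −5q + 1 ⇒ q = 13/16.

13/16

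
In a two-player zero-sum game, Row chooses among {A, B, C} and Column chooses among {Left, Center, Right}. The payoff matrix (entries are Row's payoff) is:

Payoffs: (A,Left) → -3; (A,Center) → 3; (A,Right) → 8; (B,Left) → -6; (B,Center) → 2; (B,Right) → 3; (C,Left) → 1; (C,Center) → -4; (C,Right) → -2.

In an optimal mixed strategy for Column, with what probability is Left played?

Row minima: A → -3, B → -6, C → -4; maximin = -3.
Column maxima: Left → 1, Center → 3, Right → 8; minimax = 1.
-3 ≠ 1, so there is no saddle point; optimal play is mixed.
B is strictly dominated by A, so Row never plays it.
Right is strictly dominated by Center (it gives Row strictly more in every row), so Column never plays it.
On the remaining 2×2 (A, C vs Left, Center):
Let Row play A with probability p. Expected payoff against Left: (-3)p + 1(1−p) = −4p + 1; against Center: 3p + (-4)(1−p) = 7p − 4.
Setting these equal: −4p + 1 = 7p − 4 ⇒ −11p = -5 ⇒ p = 5/11, and the value is (-4)·(5/11) + 1 = -9/11.
For Column: with q = P(Left), equating A's and C's payoffs gives −6q + 3 = 5q − 4 ⇒ q = 7/11.

7/11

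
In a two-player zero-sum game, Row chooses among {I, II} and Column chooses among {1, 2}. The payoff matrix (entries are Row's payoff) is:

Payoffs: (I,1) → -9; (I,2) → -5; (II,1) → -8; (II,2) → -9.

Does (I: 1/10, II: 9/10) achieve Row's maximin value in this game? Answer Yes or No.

Against 1 this mix gives (1/10)·(-9) + (9/10)·(-8) = -81/10.
Against 2 this mix gives (1/10)·(-5) + (9/10)·(-9) = -43/5.
Column will play 2, holding Row to -43/5. Shifting weight toward the row that does better against 2 would raise this floor (the equalizing mix achieves -41/5 against both 2 and 1), so the proposed strategy is not optimal.

No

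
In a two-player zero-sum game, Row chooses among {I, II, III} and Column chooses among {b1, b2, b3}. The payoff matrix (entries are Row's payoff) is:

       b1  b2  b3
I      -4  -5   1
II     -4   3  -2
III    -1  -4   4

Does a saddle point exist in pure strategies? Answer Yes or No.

No

Row minima: I → -5, II → -4, III → -4; maximin = -4.
Column maxima: b1 → -1, b2 → 3, b3 → 4; minimax = -1.
-4 ≠ -1, so no pure-strategy equilibrium exists.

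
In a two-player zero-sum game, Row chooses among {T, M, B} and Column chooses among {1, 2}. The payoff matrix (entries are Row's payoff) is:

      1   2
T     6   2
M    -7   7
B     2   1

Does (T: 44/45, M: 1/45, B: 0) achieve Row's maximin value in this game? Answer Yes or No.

No

Against 1 this mix gives (44/45)·6 + (1/45)·(-7) = 257/45.
Against 2 this mix gives (44/45)·2 + (1/45)·7 = 19/9.
Column will play 2, holding Row to 19/9. Shifting weight toward the row that does better against 2 would raise this floor (the equalizing mix achieves 28/9 against both 2 and 1), so the proposed strategy is not optimal.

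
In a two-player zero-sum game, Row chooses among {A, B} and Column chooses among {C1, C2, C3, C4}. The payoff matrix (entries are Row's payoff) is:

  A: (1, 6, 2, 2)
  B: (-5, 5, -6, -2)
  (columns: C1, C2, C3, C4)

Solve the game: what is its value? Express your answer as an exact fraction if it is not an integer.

1

Row minima: A → 1, B → -6; maximin = 1.
Column maxima: C1 → 1, C2 → 6, C3 → 2, C4 → 2; minimax = 1.
Since maximin = minimax = 1, there is a saddle point and the value is 1.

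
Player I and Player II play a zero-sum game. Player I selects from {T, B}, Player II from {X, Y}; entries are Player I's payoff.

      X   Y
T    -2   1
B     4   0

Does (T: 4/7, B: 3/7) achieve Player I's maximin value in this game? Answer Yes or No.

Against X this mix gives (4/7)·(-2) + (3/7)·4 = 4/7.
Against Y this mix gives (4/7)·1 + (3/7)·0 = 4/7.
All of Player II's active replies (X, Y) yield 4/7, and no column does worse for Player I. The mix makes Player II indifferent and guarantees 4/7, so it is optimal.

Yes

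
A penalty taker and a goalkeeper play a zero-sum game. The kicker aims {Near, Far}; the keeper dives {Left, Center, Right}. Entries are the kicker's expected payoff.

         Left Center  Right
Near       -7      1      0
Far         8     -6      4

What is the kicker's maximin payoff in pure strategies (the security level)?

-6

Row minima: Near → -7, Far → -6.
The best of these is -6.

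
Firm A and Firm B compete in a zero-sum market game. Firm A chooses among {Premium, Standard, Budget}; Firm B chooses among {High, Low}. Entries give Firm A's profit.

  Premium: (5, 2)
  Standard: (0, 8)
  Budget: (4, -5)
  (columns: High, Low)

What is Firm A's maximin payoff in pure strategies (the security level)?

2

Row minima: Premium → 2, Standard → 0, Budget → -5.
The best of these is 2.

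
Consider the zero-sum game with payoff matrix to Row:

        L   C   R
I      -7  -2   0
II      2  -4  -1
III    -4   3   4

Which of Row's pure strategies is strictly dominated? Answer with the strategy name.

I

III gives a strictly higher payoff than I against every column: -4 > -7, 3 > -2, 4 > 0.
So I is strictly dominated and Row never plays it.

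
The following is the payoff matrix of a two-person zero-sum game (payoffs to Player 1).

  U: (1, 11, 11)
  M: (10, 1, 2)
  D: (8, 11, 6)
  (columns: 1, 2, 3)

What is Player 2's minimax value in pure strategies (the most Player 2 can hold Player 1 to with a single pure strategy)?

Column maxima: 1 → 10, 2 → 11, 3 → 11.
The smallest of these is 10.

10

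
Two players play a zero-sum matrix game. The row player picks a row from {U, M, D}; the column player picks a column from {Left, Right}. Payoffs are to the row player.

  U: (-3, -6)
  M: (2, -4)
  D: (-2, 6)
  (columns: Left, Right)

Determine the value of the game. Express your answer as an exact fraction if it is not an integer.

Row minima: U → -6, M → -4, D → -2; maximin = -2.
Column maxima: Left → 2, Right → 6; minimax = 2.
-2 ≠ 2, so there is no saddle point; optimal play is mixed.
U is strictly dominated by M, so the row player never plays it.
On the remaining 2×2 (M, D vs Left, Right):
Let the row player play M with probability p. Expected payoff against Left: 2p + (-2)(1−p) = 4p − 2; against Right: (-4)p + 6(1−p) = −10p + 6.
Setting these equal: 4p − 2 = −10p + 6 ⇒ 14p = 8 ⇒ p = 4/7, and the value is (4)·(4/7) − 2 = 2/7.
For the column player: with q = P(Left), equating M's and D's payoffs gives 6q − 4 = −8q + 6 ⇒ q = 5/7.

2/7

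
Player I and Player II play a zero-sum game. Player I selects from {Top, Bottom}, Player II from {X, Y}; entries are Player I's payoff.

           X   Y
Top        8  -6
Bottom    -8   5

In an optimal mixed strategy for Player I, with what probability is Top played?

Row minima: Top → -6, Bottom → -8; maximin = -6.
Column maxima: X → 8, Y → 5; minimax = 5.
-6 ≠ 5, so there is no saddle point; optimal play is mixed.
Let Player I play Top with probability p. Expected payoff against X: 8p + (-8)(1−p) = 16p − 8; against Y: (-6)p + 5(1−p) = −11p + 5.
Setting these equal: 16p − 8 = −11p + 5 ⇒ 27p = 13 ⇒ p = 13/27, and the value is (16)·(13/27) − 8 = -8/27.
For Player II: with q = P(X), equating Top's and Bottom's payoffs gives 14q − 6 = −13q + 5 ⇒ q = 11/27.

13/27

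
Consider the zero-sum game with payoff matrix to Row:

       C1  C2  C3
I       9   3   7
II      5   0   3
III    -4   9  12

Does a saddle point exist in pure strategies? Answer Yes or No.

No

Row minima: I → 3, II → 0, III → -4; maximin = 3.
Column maxima: C1 → 9, C2 → 9, C3 → 12; minimax = 9.
3 ≠ 9, so no pure-strategy equilibrium exists.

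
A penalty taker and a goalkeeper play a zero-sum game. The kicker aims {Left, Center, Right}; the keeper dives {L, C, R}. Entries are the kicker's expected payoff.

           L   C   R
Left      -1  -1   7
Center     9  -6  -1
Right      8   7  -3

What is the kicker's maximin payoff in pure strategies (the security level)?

Row minima: Left → -1, Center → -6, Right → -3.
The best of these is -1.

-1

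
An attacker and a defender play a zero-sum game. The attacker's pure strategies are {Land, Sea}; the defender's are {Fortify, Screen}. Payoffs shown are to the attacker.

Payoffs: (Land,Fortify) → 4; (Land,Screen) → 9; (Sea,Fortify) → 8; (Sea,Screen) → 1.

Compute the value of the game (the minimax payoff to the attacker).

Row minima: Land → 4, Sea → 1; maximin = 4.
Column maxima: Fortify → 8, Screen → 9; minimax = 8.
4 ≠ 8, so there is no saddle point; optimal play is mixed.
Let the attacker play Land with probability p. Expected payoff against Fortify: 4p + 8(1−p) = −4p + 8; against Screen: 9p + 1(1−p) = 8p + 1.
Setting these equal: −4p + 8 = 8p + 1 ⇒ −12p = -7 ⇒ p = 7/12, and the value is (-4)·(7/12) + 8 = 17/3.
For the defender: with q = P(Fortify), equating Land's and Sea's payoffs gives −5q + 9 = 7q + 1 ⇒ q = 2/3.

17/3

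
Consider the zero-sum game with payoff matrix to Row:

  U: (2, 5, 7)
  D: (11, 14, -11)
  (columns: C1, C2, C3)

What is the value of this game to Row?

11/3

Row minima: U → 2, D → -11; maximin = 2.
Column maxima: C1 → 11, C2 → 14, C3 → 7; minimax = 7.
2 ≠ 7, so there is no saddle point; optimal play is mixed.
C2 is strictly dominated by C1 (it gives Row strictly more in every row), so Column never plays it.
On the remaining 2×2 (U, D vs C1, C3):
Let Row play U with probability p. Expected payoff against C1: 2p + 11(1−p) = −9p + 11; against C3: 7p + (-11)(1−p) = 18p − 11.
Setting these equal: −9p + 11 = 18p − 11 ⇒ −27p = -22 ⇒ p = 22/27, and the value is (-9)·(22/27) + 11 = 11/3.
For Column: with q = P(C1), equating U's and D's payoffs gives −5q + 7 = 22q − 11 ⇒ q = 2/3.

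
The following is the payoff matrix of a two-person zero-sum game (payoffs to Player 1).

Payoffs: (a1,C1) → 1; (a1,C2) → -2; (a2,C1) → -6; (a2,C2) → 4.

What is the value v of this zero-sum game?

Row minima: a1 → -2, a2 → -6; maximin = -2.
Column maxima: C1 → 1, C2 → 4; minimax = 1.
-2 ≠ 1, so there is no saddle point; optimal play is mixed.
Let Player 1 play a1 with probability p. Expected payoff against C1: 1p + (-6)(1−p) = 7p − 6; against C2: (-2)p + 4(1−p) = −6p + 4.
Setting these equal: 7p − 6 = −6p + 4 ⇒ 13p = 10 ⇒ p = 10/13, and the value is (7)·(10/13) − 6 = -8/13.
For Player 2: with q = P(C1), equating a1's and a2's payoffs gives 3q − 2 = −10q + 4 ⇒ q = 6/13.

-8/13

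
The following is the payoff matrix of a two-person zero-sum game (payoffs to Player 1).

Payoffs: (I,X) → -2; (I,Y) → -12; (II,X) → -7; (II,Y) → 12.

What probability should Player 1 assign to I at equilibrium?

Row minima: I → -12, II → -7; maximin = -7.
Column maxima: X → -2, Y → 12; minimax = -2.
-7 ≠ -2, so there is no saddle point; optimal play is mixed.
Let Player 1 play I with probability p. Expected payoff against X: (-2)p + (-7)(1−p) = 5p − 7; against Y: (-12)p + 12(1−p) = −24p + 12.
Setting these equal: 5p − 7 = −24p + 12 ⇒ 29p = 19 ⇒ p = 19/29, and the value is (5)·(19/29) − 7 = -108/29.
For Player 2: with q = P(X), equating I's and II's payoffs gives 10q − 12 = −19q + 12 ⇒ q = 24/29.

19/29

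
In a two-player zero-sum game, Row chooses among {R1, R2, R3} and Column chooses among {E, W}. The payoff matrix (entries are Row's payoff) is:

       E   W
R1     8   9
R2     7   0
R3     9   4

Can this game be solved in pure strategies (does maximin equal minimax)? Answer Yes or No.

Row minima: R1 → 8, R2 → 0, R3 → 4; maximin = 8.
Column maxima: E → 9, W → 9; minimax = 9.
8 ≠ 9, so no pure-strategy equilibrium exists.

No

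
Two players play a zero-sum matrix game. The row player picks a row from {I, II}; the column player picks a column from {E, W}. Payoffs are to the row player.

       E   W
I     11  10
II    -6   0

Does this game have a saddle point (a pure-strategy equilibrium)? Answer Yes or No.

Row minima: I → 10, II → -6; maximin = 10.
Column maxima: E → 11, W → 10; minimax = 10.
maximin = minimax = 10, so a saddle point exists.

Yes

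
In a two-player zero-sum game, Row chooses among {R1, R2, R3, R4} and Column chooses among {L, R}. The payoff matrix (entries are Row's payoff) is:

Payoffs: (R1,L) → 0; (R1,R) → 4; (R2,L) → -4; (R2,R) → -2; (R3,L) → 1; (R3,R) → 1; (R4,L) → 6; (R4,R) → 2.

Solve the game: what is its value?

Row minima: R1 → 0, R2 → -4, R3 → 1, R4 → 2; maximin = 2.
Column maxima: L → 6, R → 4; minimax = 4.
2 ≠ 4, so there is no saddle point; optimal play is mixed.
R2 is strictly dominated by R1, so Row never plays it.
R3 is strictly dominated by R4, so Row never plays it.
On the remaining 2×2 (R1, R4 vs L, R):
Let Row play R1 with probability p. Expected payoff against L: 0p + 6(1−p) = −6p + 6; against R: 4p + 2(1−p) = 2p + 2.
Setting these equal: −6p + 6 = 2p + 2 ⇒ −8p = -4 ⇒ p = 1/2, and the value is (-6)·(1/2) + 6 = 3.
For Column: with q = P(L), equating R1's and R4's payoffs gives −4q + 4 = 4q + 2 ⇒ q = 1/4.

3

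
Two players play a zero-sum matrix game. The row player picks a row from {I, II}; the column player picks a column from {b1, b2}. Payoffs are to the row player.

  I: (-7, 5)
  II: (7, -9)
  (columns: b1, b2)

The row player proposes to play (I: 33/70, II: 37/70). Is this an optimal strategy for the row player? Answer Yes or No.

No

Against b1 this mix gives (33/70)·(-7) + (37/70)·7 = 2/5.
Against b2 this mix gives (33/70)·5 + (37/70)·(-9) = -12/5.
The column player will play b2, holding the row player to -12/5. Shifting weight toward the row that does better against b2 would raise this floor (the equalizing mix achieves -1 against both b2 and b1), so the proposed strategy is not optimal.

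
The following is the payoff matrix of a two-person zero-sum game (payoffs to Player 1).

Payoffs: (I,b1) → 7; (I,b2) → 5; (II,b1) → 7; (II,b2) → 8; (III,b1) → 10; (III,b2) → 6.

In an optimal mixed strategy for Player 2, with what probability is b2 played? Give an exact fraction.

Row minima: I → 5, II → 7, III → 6; maximin = 7.
Column maxima: b1 → 10, b2 → 8; minimax = 8.
7 ≠ 8, so there is no saddle point; optimal play is mixed.
I is strictly dominated by III, so Player 1 never plays it.
On the remaining 2×2 (II, III vs b1, b2):
Let Player 1 play II with probability p. Expected payoff against b1: 7p + 10(1−p) = −3p + 10; against b2: 8p + 6(1−p) = 2p + 6.
Setting these equal: −3p + 10 = 2p + 6 ⇒ −5p = -4 ⇒ p = 4/5, and the value is (-3)·(4/5) + 10 = 38/5.
For Player 2: with q = P(b1), equating II's and III's payoffs gives −q + 8 = 4q + 6 ⇒ q = 2/5.

3/5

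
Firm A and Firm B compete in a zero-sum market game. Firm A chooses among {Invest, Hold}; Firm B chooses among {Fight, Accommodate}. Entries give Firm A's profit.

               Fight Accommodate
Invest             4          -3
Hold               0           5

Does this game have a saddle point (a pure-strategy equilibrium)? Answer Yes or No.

Row minima: Invest → -3, Hold → 0; maximin = 0.
Column maxima: Fight → 4, Accommodate → 5; minimax = 4.
0 ≠ 4, so no pure-strategy equilibrium exists.

No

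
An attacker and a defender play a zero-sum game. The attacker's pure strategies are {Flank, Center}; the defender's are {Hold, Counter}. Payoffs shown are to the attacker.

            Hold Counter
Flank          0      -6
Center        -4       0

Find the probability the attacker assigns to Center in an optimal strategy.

Row minima: Flank → -6, Center → -4; maximin = -4.
Column maxima: Hold → 0, Counter → 0; minimax = 0.
-4 ≠ 0, so there is no saddle point; optimal play is mixed.
Let the attacker play Flank with probability p. Expected payoff against Hold: 0p + (-4)(1−p) = 4p − 4; against Counter: (-6)p + 0(1−p) = −6p.
Setting these equal: 4p − 4 = −6p ⇒ 10p = 4 ⇒ p = 2/5, and the value is (4)·(2/5) − 4 = -12/5.
For the defender: with q = P(Hold), equating Flank's and Center's payoffs gives 6q − 6 = −4q ⇒ q = 3/5.

3/5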